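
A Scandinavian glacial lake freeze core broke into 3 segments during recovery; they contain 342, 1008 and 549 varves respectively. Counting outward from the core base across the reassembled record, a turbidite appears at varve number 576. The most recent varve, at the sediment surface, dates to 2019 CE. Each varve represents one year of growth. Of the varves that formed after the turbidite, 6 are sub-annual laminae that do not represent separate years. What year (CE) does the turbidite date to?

702 CE

Total varves = 342 + 1008 + 549 = 1899.
The turbidite sits at varve 576 from the core base, so 1899 − 576 = 1323 varves formed after it.
Removing the 6 false varves leaves 1323 − 6 = 1317 true varves beyond the turbidite.
2019 − 1317 = 702 CE.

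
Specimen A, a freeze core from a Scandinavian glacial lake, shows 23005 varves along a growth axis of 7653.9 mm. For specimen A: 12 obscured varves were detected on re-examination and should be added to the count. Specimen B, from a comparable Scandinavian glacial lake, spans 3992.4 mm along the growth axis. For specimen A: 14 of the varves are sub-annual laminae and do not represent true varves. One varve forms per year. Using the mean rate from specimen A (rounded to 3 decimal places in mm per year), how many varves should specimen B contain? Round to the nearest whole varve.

11989 varves

Specimen A: true varve count = 23005 − 14 + 12 = 23003.
A: Mean rate = 7653.9 mm / 23003 years ≈ 0.333 mm/yr.
For B, 3992.4 / 0.333 = 11989.19 years ≈ 11989 varves.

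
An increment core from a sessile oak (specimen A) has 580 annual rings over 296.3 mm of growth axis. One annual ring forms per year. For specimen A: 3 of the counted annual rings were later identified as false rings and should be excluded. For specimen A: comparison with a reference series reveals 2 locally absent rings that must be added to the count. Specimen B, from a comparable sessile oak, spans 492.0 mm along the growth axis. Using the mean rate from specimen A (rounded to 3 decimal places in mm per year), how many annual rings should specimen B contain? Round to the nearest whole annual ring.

961 annual rings

Specimen A: after corrections the count is 580 − 3 + 2 = 579 annual rings.
A: 296.3 mm over 579 years gives 296.3 / 579 ≈ 0.512 mm per year.
For B, 492.0 / 0.512 = 960.94 years ≈ 961 annual rings.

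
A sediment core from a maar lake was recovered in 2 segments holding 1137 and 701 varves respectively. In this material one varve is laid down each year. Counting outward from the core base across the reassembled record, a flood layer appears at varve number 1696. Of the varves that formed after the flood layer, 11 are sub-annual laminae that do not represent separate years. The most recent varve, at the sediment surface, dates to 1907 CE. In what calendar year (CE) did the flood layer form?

1776 CE

Total varves = 1137 + 701 = 1838.
Between varve 1696 and the sediment surface there are 1838 − 1696 = 142 varves.
Excluding 11 false varves: 142 − 11 = 131.
1907 − 131 = 1776 CE.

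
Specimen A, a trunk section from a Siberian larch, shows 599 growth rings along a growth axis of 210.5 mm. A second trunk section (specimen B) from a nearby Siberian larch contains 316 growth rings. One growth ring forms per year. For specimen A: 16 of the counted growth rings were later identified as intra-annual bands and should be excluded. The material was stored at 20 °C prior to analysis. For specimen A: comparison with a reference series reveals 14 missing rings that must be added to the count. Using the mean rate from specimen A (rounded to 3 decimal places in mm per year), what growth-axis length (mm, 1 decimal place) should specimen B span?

Specimen A: after corrections the count is 599 − 16 + 14 = 597 growth rings.
A: Mean rate = 210.5 mm / 597 years ≈ 0.353 mm per year.
Length of B = 0.353 × 316 = 111.5 mm.

111.5 mm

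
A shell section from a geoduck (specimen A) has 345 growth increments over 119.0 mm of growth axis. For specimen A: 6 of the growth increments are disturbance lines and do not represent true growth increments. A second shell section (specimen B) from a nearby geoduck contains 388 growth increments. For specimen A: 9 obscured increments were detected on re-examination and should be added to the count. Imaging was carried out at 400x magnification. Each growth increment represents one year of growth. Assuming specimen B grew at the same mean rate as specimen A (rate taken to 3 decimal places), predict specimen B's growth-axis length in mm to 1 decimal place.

132.7 mm

Specimen A: true growth increment count = 345 − 6 + 9 = 348.
A: Mean rate = 119.0 mm / 348 years ≈ 0.342 mm/yr.
For B, 0.342 mm/year × 388 years = 132.7 mm.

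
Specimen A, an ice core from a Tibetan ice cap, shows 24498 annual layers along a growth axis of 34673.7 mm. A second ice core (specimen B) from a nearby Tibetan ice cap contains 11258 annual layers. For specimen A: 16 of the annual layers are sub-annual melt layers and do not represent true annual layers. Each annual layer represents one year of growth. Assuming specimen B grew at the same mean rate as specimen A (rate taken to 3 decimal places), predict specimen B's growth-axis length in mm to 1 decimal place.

15941.3 mm

Specimen A: true annual layer count = 24498 − 16 = 24482.
A: 34673.7 mm over 24482 years gives 34673.7 / 24482 ≈ 1.416 mm/year.
For B, 1.416 mm/year × 11258 years = 15941.3 mm.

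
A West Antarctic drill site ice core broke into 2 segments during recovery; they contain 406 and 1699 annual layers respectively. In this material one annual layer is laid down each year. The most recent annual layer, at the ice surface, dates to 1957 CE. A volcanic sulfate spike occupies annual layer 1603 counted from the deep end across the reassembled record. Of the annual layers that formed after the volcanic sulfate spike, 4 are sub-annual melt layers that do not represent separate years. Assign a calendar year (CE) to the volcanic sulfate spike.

Total annual layers = 406 + 1699 = 2105.
Between annual layer 1603 and the ice surface there are 2105 − 1603 = 502 annual layers.
502 − 4 false = 498 true annual layers after the volcanic sulfate spike.
Counting back 498 years from 1957 CE places the volcanic sulfate spike in 1957 − 498 = 1459 CE.

1459 CE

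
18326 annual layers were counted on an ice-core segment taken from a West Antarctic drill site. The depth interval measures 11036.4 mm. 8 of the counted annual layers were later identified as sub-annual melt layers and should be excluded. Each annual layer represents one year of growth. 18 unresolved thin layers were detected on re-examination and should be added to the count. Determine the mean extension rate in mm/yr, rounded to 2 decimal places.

After corrections the count is 18326 − 8 + 18 = 18336 annual layers.
Mean rate = 11036.4 mm / 18336 years ≈ 0.60 mm/yr.

0.60 mm/yr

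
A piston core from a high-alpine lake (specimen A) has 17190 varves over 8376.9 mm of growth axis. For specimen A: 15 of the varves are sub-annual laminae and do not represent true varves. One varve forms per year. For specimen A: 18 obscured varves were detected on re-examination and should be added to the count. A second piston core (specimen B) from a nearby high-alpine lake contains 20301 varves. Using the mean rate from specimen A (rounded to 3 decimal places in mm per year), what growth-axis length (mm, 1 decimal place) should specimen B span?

9886.6 mm

Specimen A: true varve count = 17190 − 15 + 18 = 17193.
A: Extension rate ≈ 8376.9 / 17193 = 0.487 mm/year.
B's length ≈ 0.487 × 20301 = 9886.6 mm.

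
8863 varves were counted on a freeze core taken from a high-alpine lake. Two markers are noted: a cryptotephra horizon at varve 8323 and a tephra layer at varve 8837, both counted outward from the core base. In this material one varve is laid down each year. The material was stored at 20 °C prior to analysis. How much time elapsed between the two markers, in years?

514 years

8837 − 8323 = 514 varves lie between the two events.
At one varve per year, 514 years elapsed between them.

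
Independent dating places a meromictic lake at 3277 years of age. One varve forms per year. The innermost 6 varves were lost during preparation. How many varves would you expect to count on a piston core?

3271 varves

Expected varves over 3277 years: 3277.
3277 − 6 missed = 3271 varves expected in the prepared section.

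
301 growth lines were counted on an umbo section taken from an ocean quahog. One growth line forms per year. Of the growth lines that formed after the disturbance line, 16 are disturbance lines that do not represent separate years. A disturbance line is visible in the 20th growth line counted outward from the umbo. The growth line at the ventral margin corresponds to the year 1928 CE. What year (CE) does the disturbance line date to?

Between growth line 20 and the ventral margin there are 301 − 20 = 281 growth lines.
Removing the 16 false growth lines leaves 281 − 16 = 265 true growth lines beyond the disturbance line.
1928 − 265 = 1663 CE.

1663 CE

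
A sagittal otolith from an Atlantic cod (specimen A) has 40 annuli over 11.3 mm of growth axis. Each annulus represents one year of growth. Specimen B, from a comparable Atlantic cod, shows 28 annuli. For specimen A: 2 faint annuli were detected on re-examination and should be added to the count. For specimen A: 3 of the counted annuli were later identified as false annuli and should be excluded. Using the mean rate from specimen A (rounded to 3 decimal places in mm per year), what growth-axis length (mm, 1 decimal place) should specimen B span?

8.1 mm

Specimen A: after corrections the count is 40 − 3 + 2 = 39 annuli.
A: 11.3 mm over 39 years gives 11.3 / 39 ≈ 0.290 mm per year.
For B, 0.290 mm/year × 28 years = 8.1 mm.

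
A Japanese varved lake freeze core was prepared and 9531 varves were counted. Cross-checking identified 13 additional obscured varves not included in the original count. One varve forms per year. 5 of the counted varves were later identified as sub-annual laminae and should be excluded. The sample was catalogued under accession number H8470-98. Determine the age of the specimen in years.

After corrections the count is 9531 − 5 + 13 = 9539 varves.
With a one-to-one varve periodicity this is 9539 years.

9539 yr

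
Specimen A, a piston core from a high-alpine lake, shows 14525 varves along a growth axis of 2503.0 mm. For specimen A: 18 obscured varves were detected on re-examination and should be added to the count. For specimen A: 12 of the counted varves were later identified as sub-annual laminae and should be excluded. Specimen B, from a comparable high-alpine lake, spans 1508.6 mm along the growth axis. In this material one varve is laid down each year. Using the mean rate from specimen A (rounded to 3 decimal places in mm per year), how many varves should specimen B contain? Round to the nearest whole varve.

8771 varves

Specimen A: true varve count = 14525 − 12 + 18 = 14531.
A: 2503.0 mm over 14531 years gives 2503.0 / 14531 ≈ 0.172 mm/yr.
For B, 1508.6 / 0.172 = 8770.93 years ≈ 8771 varves.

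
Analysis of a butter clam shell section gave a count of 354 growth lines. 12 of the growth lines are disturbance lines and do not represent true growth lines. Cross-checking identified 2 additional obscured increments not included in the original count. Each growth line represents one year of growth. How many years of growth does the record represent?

344 years

Adjusted count: 354 − 12 + 2 = 344 growth lines.
With a one-to-one growth line periodicity this is 344 years.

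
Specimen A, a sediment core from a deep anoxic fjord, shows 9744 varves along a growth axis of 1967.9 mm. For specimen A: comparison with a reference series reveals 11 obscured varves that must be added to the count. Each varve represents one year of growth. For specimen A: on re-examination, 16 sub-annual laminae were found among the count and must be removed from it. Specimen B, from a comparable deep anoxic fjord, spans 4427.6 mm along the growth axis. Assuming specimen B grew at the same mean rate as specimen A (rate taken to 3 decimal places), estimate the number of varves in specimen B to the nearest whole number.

21919 varves

Specimen A: after corrections the count is 9744 − 16 + 11 = 9739 varves.
A: Extension rate ≈ 1967.9 / 9739 = 0.202 mm/yr.
B spans 4427.6 / 0.202 = 21918.81 years ≈ 21919 varves.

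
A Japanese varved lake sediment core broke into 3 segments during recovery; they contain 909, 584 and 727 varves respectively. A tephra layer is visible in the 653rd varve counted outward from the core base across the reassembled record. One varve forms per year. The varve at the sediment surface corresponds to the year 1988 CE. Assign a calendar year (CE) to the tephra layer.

421 CE

Total varves = 909 + 584 + 727 = 2220.
The tephra layer sits at varve 653 from the core base, so 2220 − 653 = 1567 varves formed after it.
The varve at the sediment surface is 1988 CE, so the tephra layer dates to 1988 − 1567 = 421 CE.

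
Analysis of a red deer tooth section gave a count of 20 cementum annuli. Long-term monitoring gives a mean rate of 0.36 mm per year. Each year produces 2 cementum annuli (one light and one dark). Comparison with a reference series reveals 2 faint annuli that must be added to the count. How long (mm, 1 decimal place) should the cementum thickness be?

True cementum annulus count = 20 + 2 = 22.
Dividing by 2 cementum annuli per year: 22 / 2 = 11 years.
Length ≈ 0.36 × 11 = 4.0 mm.

4.0 mm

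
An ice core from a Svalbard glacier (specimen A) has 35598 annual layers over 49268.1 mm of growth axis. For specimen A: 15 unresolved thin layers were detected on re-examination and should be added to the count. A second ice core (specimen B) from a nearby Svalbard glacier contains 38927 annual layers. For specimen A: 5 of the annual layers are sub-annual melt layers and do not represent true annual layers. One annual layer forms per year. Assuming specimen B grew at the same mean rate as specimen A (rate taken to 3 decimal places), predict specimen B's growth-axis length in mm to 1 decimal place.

Specimen A: correcting the raw count gives 35598 − 5 + 15 = 35608 true annual layers.
A: Mean rate = 49268.1 mm / 35608 years ≈ 1.384 mm per year.
For B, 1.384 mm/year × 38927 years = 53875.0 mm.

53875.0 mm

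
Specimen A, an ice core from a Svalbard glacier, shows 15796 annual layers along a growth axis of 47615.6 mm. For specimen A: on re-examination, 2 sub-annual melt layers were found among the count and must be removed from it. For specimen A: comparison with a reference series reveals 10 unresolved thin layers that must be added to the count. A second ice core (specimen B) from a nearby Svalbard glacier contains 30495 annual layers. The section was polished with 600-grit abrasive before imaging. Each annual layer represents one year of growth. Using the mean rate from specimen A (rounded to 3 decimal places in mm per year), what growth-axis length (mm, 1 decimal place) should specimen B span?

91881.4 mm

Specimen A: adjusted count: 15796 − 2 + 10 = 15804 annual layers.
A: Mean rate = 47615.6 mm / 15804 years ≈ 3.013 mm/year.
For B, 3.013 mm/year × 30495 years = 91881.4 mm.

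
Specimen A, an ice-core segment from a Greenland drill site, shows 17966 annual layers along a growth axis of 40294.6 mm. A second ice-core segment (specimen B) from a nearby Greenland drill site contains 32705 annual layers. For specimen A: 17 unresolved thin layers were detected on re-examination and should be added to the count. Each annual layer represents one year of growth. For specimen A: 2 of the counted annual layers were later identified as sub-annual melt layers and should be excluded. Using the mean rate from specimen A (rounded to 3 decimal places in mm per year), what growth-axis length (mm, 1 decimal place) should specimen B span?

73291.9 mm

Specimen A: after corrections the count is 17966 − 2 + 17 = 17981 annual layers.
A: Mean rate = 40294.6 mm / 17981 years ≈ 2.241 mm per year.
Length of B = 2.241 × 32705 = 73291.9 mm.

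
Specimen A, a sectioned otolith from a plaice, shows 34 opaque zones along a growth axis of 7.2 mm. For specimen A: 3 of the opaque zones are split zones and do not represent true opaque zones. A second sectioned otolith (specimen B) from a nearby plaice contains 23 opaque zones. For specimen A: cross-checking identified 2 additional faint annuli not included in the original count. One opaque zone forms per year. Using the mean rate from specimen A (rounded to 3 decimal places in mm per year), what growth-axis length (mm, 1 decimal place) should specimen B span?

Specimen A: correcting the raw count gives 34 − 3 + 2 = 33 true opaque zones.
A: Mean rate = 7.2 mm / 33 years ≈ 0.218 mm per year.
For B, 0.218 mm/year × 23 years = 5.0 mm.

5.0 mm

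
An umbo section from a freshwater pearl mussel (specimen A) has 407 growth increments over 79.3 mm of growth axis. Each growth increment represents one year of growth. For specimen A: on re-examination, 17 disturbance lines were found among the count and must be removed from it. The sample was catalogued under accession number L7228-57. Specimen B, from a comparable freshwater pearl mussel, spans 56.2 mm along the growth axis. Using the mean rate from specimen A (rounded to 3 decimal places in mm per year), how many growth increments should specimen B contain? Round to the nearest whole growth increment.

277 growth increments

Specimen A: true growth increment count = 407 − 17 = 390.
A: 79.3 mm over 390 years gives 79.3 / 390 ≈ 0.203 mm/year.
B spans 56.2 / 0.203 = 276.85 years ≈ 277 growth increments.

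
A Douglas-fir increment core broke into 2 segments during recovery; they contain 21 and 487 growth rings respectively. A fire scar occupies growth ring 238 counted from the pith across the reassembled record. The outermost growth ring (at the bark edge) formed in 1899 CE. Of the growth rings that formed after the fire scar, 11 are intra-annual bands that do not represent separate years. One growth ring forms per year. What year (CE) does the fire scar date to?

Total growth rings = 21 + 487 = 508.
508 − 238 = 270 growth rings lie beyond the fire scar toward the bark edge.
270 − 11 false = 259 true growth rings after the fire scar.
The growth ring at the bark edge is 1899 CE, so the fire scar dates to 1899 − 259 = 1640 CE.

1640 CE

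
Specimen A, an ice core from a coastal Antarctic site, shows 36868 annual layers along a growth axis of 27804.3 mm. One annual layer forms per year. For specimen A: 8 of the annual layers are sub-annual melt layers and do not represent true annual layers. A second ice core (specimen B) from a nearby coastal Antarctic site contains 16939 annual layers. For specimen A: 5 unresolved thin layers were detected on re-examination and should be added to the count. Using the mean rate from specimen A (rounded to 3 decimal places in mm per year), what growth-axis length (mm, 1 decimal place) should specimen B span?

Specimen A: true annual layer count = 36868 − 8 + 5 = 36865.
A: 27804.3 mm over 36865 years gives 27804.3 / 36865 ≈ 0.754 mm/year.
Length of B = 0.754 × 16939 = 12772.0 mm.

12772.0 mm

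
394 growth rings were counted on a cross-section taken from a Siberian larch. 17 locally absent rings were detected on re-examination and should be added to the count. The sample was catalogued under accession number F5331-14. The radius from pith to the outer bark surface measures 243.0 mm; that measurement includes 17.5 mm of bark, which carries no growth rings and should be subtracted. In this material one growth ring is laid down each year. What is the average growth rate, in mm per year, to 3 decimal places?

0.549 mm per year

Adjusted count: 394 + 17 = 411 growth rings.
The growth record spans 243.0 − 17.5 = 225.5 mm.
Mean rate = 225.5 mm / 411 years ≈ 0.549 mm per year.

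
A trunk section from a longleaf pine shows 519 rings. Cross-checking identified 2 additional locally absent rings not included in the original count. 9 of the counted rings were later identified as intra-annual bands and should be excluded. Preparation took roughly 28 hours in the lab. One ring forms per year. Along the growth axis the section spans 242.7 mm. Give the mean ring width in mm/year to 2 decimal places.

0.47 mm/year

Correcting the raw count gives 519 − 9 + 2 = 512 true rings.
Extension rate ≈ 242.7 / 512 = 0.47 mm/year.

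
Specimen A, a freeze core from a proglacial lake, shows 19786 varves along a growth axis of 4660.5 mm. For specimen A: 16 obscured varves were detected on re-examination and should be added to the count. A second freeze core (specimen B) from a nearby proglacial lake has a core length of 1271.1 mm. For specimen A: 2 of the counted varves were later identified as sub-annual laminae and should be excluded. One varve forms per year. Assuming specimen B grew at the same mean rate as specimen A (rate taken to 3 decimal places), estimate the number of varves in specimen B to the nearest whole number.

Specimen A: adjusted count: 19786 − 2 + 16 = 19800 varves.
A: 4660.5 mm over 19800 years gives 4660.5 / 19800 ≈ 0.235 mm/year.
For B, 1271.1 / 0.235 = 5408.94 years ≈ 5409 varves.

5409 varves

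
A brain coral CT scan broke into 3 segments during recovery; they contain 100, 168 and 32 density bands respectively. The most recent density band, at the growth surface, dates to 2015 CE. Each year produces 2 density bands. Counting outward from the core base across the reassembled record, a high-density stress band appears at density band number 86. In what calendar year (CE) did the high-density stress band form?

Total density bands = 100 + 168 + 32 = 300.
Between density band 86 and the growth surface there are 300 − 86 = 214 density bands.
With 2 density bands per year, 214 / 2 = 107 years.
The density band at the growth surface is 2015 CE, so the high-density stress band dates to 2015 − 107 = 1908 CE.

1908 CE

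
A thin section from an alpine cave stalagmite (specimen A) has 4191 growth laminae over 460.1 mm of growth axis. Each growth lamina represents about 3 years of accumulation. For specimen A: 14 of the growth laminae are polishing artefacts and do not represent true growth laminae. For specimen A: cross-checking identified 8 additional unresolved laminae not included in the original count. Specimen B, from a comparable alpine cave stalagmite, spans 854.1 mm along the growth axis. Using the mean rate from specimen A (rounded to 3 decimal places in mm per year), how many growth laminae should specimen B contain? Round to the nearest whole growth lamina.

Specimen A: after corrections the count is 4191 − 14 + 8 = 4185 growth laminae.
Specimen A: 4185 growth laminae at 3 years each span 4185 × 3 = 12555 years.
A: Mean rate = 460.1 mm / 12555 years ≈ 0.037 mm per year.
B spans 854.1 / 0.037 = 23083.78 years; at 3 years per growth lamina that is 23083.78 / 3 ≈ 7695 growth laminae.

7695 growth laminae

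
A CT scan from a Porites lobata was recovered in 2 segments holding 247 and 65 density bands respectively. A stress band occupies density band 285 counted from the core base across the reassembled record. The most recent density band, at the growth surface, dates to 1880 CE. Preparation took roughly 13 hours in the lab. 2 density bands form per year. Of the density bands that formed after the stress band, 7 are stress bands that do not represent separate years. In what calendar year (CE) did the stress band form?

1870 CE

Total density bands = 247 + 65 = 312.
The stress band sits at density band 285 from the core base, so 312 − 285 = 27 density bands formed after it.
Excluding 7 false density bands: 27 − 7 = 20.
20 density bands at 2 per year is 20 / 2 = 10 years.
The density band at the growth surface is 1880 CE, so the stress band dates to 1880 − 10 = 1870 CE.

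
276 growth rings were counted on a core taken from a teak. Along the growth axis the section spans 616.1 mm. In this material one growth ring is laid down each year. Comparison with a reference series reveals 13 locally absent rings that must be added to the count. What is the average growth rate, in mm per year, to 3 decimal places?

Correcting the raw count gives 276 + 13 = 289 true growth rings.
616.1 mm over 289 years gives 616.1 / 289 ≈ 2.132 mm per year.

2.132 mm per year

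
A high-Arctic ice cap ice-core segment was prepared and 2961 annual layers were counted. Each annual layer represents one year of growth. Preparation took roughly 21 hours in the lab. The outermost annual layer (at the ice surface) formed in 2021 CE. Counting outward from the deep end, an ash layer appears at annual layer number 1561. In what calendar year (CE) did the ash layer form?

2961 − 1561 = 1400 annual layers lie beyond the ash layer toward the ice surface.
The annual layer at the ice surface is 2021 CE, so the ash layer dates to 2021 − 1400 = 621 CE.

621 CE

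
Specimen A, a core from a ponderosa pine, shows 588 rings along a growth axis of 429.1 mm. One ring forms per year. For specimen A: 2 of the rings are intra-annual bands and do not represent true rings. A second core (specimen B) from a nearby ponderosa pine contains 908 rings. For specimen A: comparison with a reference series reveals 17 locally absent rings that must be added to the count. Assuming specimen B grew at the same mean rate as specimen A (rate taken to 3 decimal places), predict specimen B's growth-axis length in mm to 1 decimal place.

646.5 mm

Specimen A: correcting the raw count gives 588 − 2 + 17 = 603 true rings.
A: Mean rate = 429.1 mm / 603 years ≈ 0.712 mm per year.
For B, 0.712 mm/year × 908 years = 646.5 mm.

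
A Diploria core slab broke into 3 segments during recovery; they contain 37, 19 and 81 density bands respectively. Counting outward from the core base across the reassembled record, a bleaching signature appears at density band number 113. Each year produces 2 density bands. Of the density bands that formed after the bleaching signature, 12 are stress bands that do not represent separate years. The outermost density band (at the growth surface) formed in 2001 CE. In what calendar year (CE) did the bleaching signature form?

1995 CE

Total density bands = 37 + 19 + 81 = 137.
The bleaching signature sits at density band 113 from the core base, so 137 − 113 = 24 density bands formed after it.
Excluding 12 false density bands: 24 − 12 = 12.
With 2 density bands per year, 12 / 2 = 6 years.
The density band at the growth surface is 2001 CE, so the bleaching signature dates to 2001 − 6 = 1995 CE.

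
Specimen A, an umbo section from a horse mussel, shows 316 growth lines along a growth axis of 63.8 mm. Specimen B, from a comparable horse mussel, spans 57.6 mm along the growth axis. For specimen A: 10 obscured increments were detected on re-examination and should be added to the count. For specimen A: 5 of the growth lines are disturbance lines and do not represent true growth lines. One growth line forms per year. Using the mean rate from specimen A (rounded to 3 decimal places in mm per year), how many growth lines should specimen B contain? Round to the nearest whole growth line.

Specimen A: true growth line count = 316 − 5 + 10 = 321.
A: Mean rate = 63.8 mm / 321 years ≈ 0.199 mm/year.
For B, 57.6 / 0.199 = 289.45 years ≈ 289 growth lines.

289 growth lines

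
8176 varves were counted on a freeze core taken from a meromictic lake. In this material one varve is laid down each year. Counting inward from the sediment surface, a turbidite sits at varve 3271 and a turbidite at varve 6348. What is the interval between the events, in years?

3077 years

Separation: 6348 − 3271 = 3077 varves.
At one varve per year, 3077 years elapsed between them.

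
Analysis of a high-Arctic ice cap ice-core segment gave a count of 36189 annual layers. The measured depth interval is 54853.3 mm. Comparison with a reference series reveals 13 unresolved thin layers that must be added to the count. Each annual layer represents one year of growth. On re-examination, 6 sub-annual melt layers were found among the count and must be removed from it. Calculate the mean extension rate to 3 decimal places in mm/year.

1.515 mm/year

After corrections the count is 36189 − 6 + 13 = 36196 annual layers.
Mean rate = 54853.3 mm / 36196 years ≈ 1.515 mm/year.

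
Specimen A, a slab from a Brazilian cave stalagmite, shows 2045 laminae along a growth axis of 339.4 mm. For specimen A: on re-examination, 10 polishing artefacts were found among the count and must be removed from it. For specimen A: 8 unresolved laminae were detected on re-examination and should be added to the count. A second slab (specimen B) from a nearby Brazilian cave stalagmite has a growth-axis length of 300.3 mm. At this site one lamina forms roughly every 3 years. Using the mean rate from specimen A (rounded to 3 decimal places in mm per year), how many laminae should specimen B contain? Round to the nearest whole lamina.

Specimen A: adjusted count: 2045 − 10 + 8 = 2043 laminae.
Specimen A: at 3 years per lamina, 2043 × 3 = 6129 years.
A: Mean rate = 339.4 mm / 6129 years ≈ 0.055 mm/year.
For B, 300.3 / 0.055 = 5460.00 years; at 3 years per lamina that is 5460.00 / 3 ≈ 1820 laminae.

1820 laminae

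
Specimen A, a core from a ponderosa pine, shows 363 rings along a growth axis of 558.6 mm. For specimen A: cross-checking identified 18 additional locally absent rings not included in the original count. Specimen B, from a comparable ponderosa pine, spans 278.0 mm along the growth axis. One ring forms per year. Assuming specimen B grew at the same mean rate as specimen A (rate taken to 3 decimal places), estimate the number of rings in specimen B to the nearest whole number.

190 rings

Specimen A: correcting the raw count gives 363 + 18 = 381 true rings.
A: Mean rate = 558.6 mm / 381 years ≈ 1.466 mm/yr.
B spans 278.0 / 1.466 = 189.63 years ≈ 190 rings.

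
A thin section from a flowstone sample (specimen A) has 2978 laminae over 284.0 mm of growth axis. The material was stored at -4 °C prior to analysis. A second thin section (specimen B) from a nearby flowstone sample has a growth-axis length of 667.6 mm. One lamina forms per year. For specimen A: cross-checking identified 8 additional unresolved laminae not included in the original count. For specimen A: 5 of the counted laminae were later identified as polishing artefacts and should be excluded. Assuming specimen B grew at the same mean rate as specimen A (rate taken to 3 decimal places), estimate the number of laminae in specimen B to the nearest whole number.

Specimen A: adjusted count: 2978 − 5 + 8 = 2981 laminae.
A: 284.0 mm over 2981 years gives 284.0 / 2981 ≈ 0.095 mm/yr.
For B, 667.6 / 0.095 = 7027.37 years ≈ 7027 laminae.

7027 laminae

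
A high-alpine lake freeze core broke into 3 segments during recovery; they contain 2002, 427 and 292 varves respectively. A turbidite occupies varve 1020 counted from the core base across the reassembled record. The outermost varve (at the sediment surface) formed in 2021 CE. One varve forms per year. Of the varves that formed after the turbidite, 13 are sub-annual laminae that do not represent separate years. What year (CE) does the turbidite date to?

Total varves = 2002 + 427 + 292 = 2721.
Between varve 1020 and the sediment surface there are 2721 − 1020 = 1701 varves.
1701 − 13 false = 1688 true varves after the turbidite.
The varve at the sediment surface is 2021 CE, so the turbidite dates to 2021 − 1688 = 333 CE.

333 CE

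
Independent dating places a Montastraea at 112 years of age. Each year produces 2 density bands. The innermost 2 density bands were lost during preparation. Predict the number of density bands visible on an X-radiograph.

222 density bands

112 years at 2 density bands per year gives 112 × 2 = 224 density bands.
Less the 2 uncaptured density bands: 224 − 2 = 222.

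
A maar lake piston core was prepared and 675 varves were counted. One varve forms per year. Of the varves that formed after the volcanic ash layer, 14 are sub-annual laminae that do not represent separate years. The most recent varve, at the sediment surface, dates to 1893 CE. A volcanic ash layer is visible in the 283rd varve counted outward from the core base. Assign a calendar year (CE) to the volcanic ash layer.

Between varve 283 and the sediment surface there are 675 − 283 = 392 varves.
Removing the 14 false varves leaves 392 − 14 = 378 true varves beyond the volcanic ash layer.
Counting back 378 years from 1893 CE places the volcanic ash layer in 1893 − 378 = 1515 CE.

1515 CE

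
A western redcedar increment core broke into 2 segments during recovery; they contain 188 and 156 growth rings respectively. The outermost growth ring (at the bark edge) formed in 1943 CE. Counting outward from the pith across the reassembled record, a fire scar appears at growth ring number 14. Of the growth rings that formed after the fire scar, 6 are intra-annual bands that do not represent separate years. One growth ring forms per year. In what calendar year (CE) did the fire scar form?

Total growth rings = 188 + 156 = 344.
The fire scar sits at growth ring 14 from the pith, so 344 − 14 = 330 growth rings formed after it.
330 − 6 false = 324 true growth rings after the fire scar.
Counting back 324 years from 1943 CE places the fire scar in 1943 − 324 = 1619 CE.

1619 CE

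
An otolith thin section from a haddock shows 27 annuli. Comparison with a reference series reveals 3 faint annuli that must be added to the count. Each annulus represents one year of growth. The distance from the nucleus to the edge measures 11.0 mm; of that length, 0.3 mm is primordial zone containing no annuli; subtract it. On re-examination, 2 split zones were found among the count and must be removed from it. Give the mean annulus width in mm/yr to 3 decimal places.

0.382 mm/yr

Correcting the raw count gives 27 − 2 + 3 = 28 true annuli.
The growth record spans 11.0 − 0.3 = 10.7 mm.
Mean rate = 10.7 mm / 28 years ≈ 0.382 mm/yr.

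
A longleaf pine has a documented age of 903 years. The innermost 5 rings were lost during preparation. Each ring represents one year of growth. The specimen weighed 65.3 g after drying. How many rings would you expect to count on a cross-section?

One ring per year gives 903 rings over 903 years.
Subtracting the 5 rings not captured gives 903 − 5 = 898 rings in the record.

898 rings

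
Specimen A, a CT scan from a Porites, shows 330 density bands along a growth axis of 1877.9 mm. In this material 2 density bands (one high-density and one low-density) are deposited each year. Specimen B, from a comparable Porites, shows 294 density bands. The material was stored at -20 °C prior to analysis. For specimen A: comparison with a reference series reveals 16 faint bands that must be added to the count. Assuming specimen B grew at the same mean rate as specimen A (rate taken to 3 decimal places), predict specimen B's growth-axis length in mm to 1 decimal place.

Specimen A: true density band count = 330 + 16 = 346.
Specimen A: 346 density bands at 2 per year is 346 / 2 = 173 years.
A: Mean rate = 1877.9 mm / 173 years ≈ 10.855 mm per year.
Specimen B: dividing by 2 density bands per year: 294 / 2 = 147 years. For B, 10.855 mm/year × 147 years = 1595.7 mm.

1595.7 mm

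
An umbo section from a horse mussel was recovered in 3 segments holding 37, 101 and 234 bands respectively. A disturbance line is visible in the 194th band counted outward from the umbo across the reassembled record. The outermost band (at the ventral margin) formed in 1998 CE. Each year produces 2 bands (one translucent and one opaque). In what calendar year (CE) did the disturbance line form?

Total bands = 37 + 101 + 234 = 372.
Between band 194 and the ventral margin there are 372 − 194 = 178 bands.
178 bands at 2 per year is 178 / 2 = 89 years.
Counting back 89 years from 1998 CE places the disturbance line in 1998 − 89 = 1909 CE.

1909 CE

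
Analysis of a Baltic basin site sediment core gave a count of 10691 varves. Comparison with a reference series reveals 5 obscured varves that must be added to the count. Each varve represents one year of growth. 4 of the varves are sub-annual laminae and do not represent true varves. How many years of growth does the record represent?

10692 years

Correcting the raw count gives 10691 − 4 + 5 = 10692 true varves.
At one varve per year, that is 10692 years.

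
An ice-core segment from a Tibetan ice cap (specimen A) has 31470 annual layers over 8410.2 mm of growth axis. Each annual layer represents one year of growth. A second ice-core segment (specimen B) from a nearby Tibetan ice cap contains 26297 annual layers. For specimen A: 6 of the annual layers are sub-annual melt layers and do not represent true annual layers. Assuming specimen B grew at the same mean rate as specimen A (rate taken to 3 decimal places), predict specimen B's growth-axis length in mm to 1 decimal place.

Specimen A: correcting the raw count gives 31470 − 6 = 31464 true annual layers.
A: Extension rate ≈ 8410.2 / 31464 = 0.267 mm/yr.
Length of B = 0.267 × 26297 = 7021.3 mm.

7021.3 mm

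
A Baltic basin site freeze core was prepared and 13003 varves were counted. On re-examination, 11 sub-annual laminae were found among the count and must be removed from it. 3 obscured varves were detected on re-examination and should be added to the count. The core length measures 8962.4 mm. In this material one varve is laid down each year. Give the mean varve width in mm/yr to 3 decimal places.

0.690 mm/yr

Adjusted count: 13003 − 11 + 3 = 12995 varves.
Extension rate ≈ 8962.4 / 12995 = 0.690 mm/yr.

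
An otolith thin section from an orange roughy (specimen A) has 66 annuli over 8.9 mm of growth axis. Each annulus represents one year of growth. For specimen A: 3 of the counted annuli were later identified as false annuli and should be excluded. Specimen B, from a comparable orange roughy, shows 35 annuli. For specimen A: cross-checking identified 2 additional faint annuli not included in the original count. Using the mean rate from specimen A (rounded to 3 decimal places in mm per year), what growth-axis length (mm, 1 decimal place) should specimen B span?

Specimen A: true annulus count = 66 − 3 + 2 = 65.
A: Extension rate ≈ 8.9 / 65 = 0.137 mm/yr.
For B, 0.137 mm/year × 35 years = 4.8 mm.

4.8 mm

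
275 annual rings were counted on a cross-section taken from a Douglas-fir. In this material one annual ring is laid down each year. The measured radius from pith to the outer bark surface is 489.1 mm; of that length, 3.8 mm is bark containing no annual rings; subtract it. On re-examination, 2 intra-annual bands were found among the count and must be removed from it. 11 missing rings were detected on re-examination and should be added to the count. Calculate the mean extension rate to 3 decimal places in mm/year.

Correcting the raw count gives 275 − 2 + 11 = 284 true annual rings.
Net length = 489.1 − 3.8 = 485.3 mm.
Extension rate ≈ 485.3 / 284 = 1.709 mm/year.

1.709 mm/year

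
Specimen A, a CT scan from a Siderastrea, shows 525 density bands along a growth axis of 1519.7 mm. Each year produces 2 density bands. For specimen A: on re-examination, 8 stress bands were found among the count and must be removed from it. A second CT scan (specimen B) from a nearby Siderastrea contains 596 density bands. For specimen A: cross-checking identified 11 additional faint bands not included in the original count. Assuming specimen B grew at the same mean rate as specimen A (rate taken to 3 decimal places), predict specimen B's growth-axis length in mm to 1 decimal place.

1715.3 mm

Specimen A: adjusted count: 525 − 8 + 11 = 528 density bands.
Specimen A: with 2 density bands per year, 528 / 2 = 264 years.
A: Extension rate ≈ 1519.7 / 264 = 5.756 mm/year.
Specimen B: dividing by 2 density bands per year: 596 / 2 = 298 years. For B, 5.756 mm/year × 298 years = 1715.3 mm.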